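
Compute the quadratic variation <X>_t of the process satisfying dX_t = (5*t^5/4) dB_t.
<X>_t = 25*t^11/176

For an Itô process dX_t = a(t) dt + b(t) dB_t, the quadratic variation is <X>_t = int_0^t b(s)^2 ds (the drift term does not contribute). Here b(s) = 5*s^5/4, so
  b(s)^2 = 25*s^10/16.
Integrating from 0 to t:
  <X>_t = int_0^t (25*s^10/16) ds = 25*t^11/176.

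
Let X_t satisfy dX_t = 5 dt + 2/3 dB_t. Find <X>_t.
<X>_t = 4*t/9

For an Itô process dX_t = a(t) dt + b(t) dB_t, the quadratic variation is <X>_t = int_0^t b(s)^2 ds (the drift term does not contribute). Here b(s) = 2/3, so
  b(s)^2 = 4/9.
Integrating from 0 to t:
  <X>_t = int_0^t (4/9) ds = 4*t/9.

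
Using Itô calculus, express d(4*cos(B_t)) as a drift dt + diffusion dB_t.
d(4*cos(B_t)) = (-2*cos(B_t)) dt + (-4*sin(B_t)) dB_t

Itô's formula for f(B_t) gives d f(B_t) = f'(B_t) dB_t + (1/2) f''(B_t) dt. Compute derivatives of f(x) = 4*cos(x):
  f'(x)  = -4*sin(x)
  f''(x) = -4*cos(x)
Substitute x = B_t and multiply the f'' term by 1/2:
  drift     = (1/2) * (-4*cos(x)) evaluated at B_t = -2*cos(B_t)
  diffusion = (-4*sin(x)) evaluated at B_t = -4*sin(B_t)
Therefore d(4*cos(B_t)) = (-2*cos(B_t)) dt + (-4*sin(B_t)) dB_t.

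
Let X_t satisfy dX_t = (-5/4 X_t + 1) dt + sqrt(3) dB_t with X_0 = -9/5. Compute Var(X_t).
Var(X_t) = 6/5 - 6*exp(-5*t/2)/5

The variance V(t) = Var(X_t) satisfies V'(t) = 2 a V(t) + c^2 with V(0) = 0 (drift coefficient is linear in X, diffusion is constant). With a = -5/4, c = sqrt(3), the solution is
  V(t) = (c^2 / (2 a)) * (exp(2 a t) - 1)
       = (sqrt(3)^2 / (2*(-5/4))) * (exp((-5/2) t) - 1)
       = 6/5 - 6*exp(-5*t/2)/5.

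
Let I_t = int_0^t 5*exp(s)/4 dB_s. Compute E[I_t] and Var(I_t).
E[I_t] = 0; Var(I_t) = 25*exp(2*t)/32 - 25/32

The Itô integral of a deterministic integrand f(s) has mean 0 because each increment f(s) * (B_{s+ds} - B_s) has mean 0. By the Itô isometry:
  Var( int_0^t f(s) dB_s ) = E[ (int_0^t f(s) dB_s)^2 ] = int_0^t f(s)^2 ds.
Here f(s) = 5*exp(s)/4, so f(s)^2 = 25*exp(2*s)/16. Integrate:
  int_0^t (25*exp(2*s)/16) ds = 25*exp(2*t)/32 - 25/32.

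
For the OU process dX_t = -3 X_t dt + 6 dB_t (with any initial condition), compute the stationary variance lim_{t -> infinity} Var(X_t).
lim Var(X_t) = 6

The OU SDE dX = -theta X dt + sigma dB admits the integrating factor exp(theta t): d(exp(theta t) X_t) = sigma exp(theta t) dB_t. Integrating from 0 to t gives X_t = x_0 * exp(-theta t) + sigma * int_0^t exp(-theta (t-s)) dB_s for any initial x_0. The Itô integral has variance (by the Itô isometry) sigma^2 * int_0^t exp(-2 theta (t - s)) ds = sigma^2 * (1 - exp(-2 theta t)) / (2 theta), independent of x_0.
With theta = 3, sigma = 6:
  Var(X_t) = (6)^2 * (1 - exp(-2*3 t)) / (2 * 3) = 6 - 6*exp(-6*t).
As t -> infinity, exp(-2*3 t) -> 0, so the stationary variance is sigma^2 / (2 theta) = 6.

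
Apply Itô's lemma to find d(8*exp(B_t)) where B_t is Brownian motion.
d(8*exp(B_t)) = (4*exp(B_t)) dt + (8*exp(B_t)) dB_t

Itô's formula for f(B_t) gives d f(B_t) = f'(B_t) dB_t + (1/2) f''(B_t) dt. Compute derivatives of f(x) = 8*exp(x):
  f'(x)  = 8*exp(x)
  f''(x) = 8*exp(x)
Substitute x = B_t and multiply the f'' term by 1/2:
  drift     = (1/2) * (8*exp(x)) evaluated at B_t = 4*exp(B_t)
  diffusion = (8*exp(x)) evaluated at B_t = 8*exp(B_t)
Therefore d(8*exp(B_t)) = (4*exp(B_t)) dt + (8*exp(B_t)) dB_t.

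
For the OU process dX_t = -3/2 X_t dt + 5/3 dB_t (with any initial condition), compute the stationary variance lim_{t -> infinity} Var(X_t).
lim Var(X_t) = 25/27

The OU SDE dX = -theta X dt + sigma dB admits the integrating factor exp(theta t): d(exp(theta t) X_t) = sigma exp(theta t) dB_t. Integrating from 0 to t gives X_t = x_0 * exp(-theta t) + sigma * int_0^t exp(-theta (t-s)) dB_s for any initial x_0. The Itô integral has variance (by the Itô isometry) sigma^2 * int_0^t exp(-2 theta (t - s)) ds = sigma^2 * (1 - exp(-2 theta t)) / (2 theta), independent of x_0.
With theta = 3/2, sigma = 5/3:
  Var(X_t) = (5/3)^2 * (1 - exp(-2*3/2 t)) / (2 * 3/2) = 25/27 - 25*exp(-3*t)/27.
As t -> infinity, exp(-2*3/2 t) -> 0, so the stationary variance is sigma^2 / (2 theta) = 25/27.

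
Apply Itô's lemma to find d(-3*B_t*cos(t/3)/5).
d(-3*B_t*cos(t/3)/5) = (B_t*sin(t/3)/5) dt + (-3*cos(t/3)/5) dB_t

Itô's formula for f(t, x): d f(t, B_t) = (f_t + (1/2) f_xx) dt + f_x dB_t. Compute partials of f(t, x) = -3*x*cos(t/3)/5:
  f_t(t,x)  = x*sin(t/3)/5
  f_x(t,x)  = -3*cos(t/3)/5
  f_xx(t,x) = 0
Assemble drift = f_t + (1/2) f_xx = x*sin(t/3)/5 and diffusion = f_x = -3*cos(t/3)/5. Substituting x = B_t:
  d(-3*B_t*cos(t/3)/5) = (B_t*sin(t/3)/5) dt + (-3*cos(t/3)/5) dB_t.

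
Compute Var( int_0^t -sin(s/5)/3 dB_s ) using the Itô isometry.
Var = t/18 - 5*sin(2*t/5)/36

The Itô integral of a deterministic integrand f(s) has mean 0 because each increment f(s) * (B_{s+ds} - B_s) has mean 0. By the Itô isometry:
  Var( int_0^t f(s) dB_s ) = E[ (int_0^t f(s) dB_s)^2 ] = int_0^t f(s)^2 ds.
Here f(s) = -sin(s/5)/3, so f(s)^2 = sin(s/5)^2/9. Integrate:
  int_0^t (sin(s/5)^2/9) ds = t/18 - 5*sin(2*t/5)/36.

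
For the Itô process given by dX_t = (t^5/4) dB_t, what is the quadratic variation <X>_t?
<X>_t = t^11/176

For an Itô process dX_t = a(t) dt + b(t) dB_t, the quadratic variation is <X>_t = int_0^t b(s)^2 ds (the drift term does not contribute). Here b(s) = s^5/4, so
  b(s)^2 = s^10/16.
Integrating from 0 to t:
  <X>_t = int_0^t (s^10/16) ds = t^11/176.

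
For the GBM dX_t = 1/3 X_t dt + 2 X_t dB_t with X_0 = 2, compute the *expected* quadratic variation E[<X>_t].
E[<X>_t] = 24*exp(14*t/3)/7 - 24/7

<X>_t = int_0^t (2 * X_s)^2 ds. Taking expectation inside the integral: E[<X>_t] = 2^2 * int_0^t E[X_s^2] ds. For GBM, E[X_s^2] = x_0^2 * exp((2 mu + sigma^2) s). Integrating:
  E[<X>_t] = 2^2 * 2^2 * (exp((2*(1/3) + 2^2) t) - 1) / (2*(1/3) + 2^2)
           = 2^2 * 2^2 * (exp((14/3) t) - 1) / (14/3) = 24*exp(14*t/3)/7 - 24/7.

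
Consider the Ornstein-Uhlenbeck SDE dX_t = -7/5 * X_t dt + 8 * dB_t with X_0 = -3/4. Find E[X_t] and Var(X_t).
E[X_t] = -3*exp(-7*t/5)/4; Var(X_t) = 160/7 - 160*exp(-14*t/5)/7

The OU SDE dX = -theta X dt + sigma dB admits the integrating factor exp(theta t): d(exp(theta t) X_t) = sigma exp(theta t) dB_t. Integrating from 0 to t:
  X_t = x_0 * exp(-theta t) + sigma * int_0^t exp(-theta (t-s)) dB_s.
The Itô integral has mean 0 and (by the Itô isometry) variance sigma^2 * int_0^t exp(-2 theta (t - s)) ds = sigma^2 * (1 - exp(-2 theta t)) / (2 theta).
With theta = 7/5, sigma = 8, x_0 = -3/4:
  E[X_t] = -3/4 * exp(-7/5 t) = -3*exp(-7*t/5)/4
  Var(X_t) = (8)^2 * (1 - exp(-2*7/5 t)) / (2 * 7/5) = 160/7 - 160*exp(-14*t/5)/7.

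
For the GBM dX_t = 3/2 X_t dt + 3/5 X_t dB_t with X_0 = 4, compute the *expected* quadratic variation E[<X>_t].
E[<X>_t] = 12*exp(84*t/25)/7 - 12/7

<X>_t = int_0^t ((3/5) * X_s)^2 ds. Taking expectation inside the integral: E[<X>_t] = (3/5)^2 * int_0^t E[X_s^2] ds. For GBM, E[X_s^2] = x_0^2 * exp((2 mu + sigma^2) s). Integrating:
  E[<X>_t] = (3/5)^2 * 4^2 * (exp((2*(3/2) + (3/5)^2) t) - 1) / (2*(3/2) + (3/5)^2)
           = (3/5)^2 * 4^2 * (exp((84/25) t) - 1) / (84/25) = 12*exp(84*t/25)/7 - 12/7.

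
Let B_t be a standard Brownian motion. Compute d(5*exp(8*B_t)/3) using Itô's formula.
d(5*exp(8*B_t)/3) = (160*exp(8*B_t)/3) dt + (40*exp(8*B_t)/3) dB_t

Itô's formula for f(B_t) gives d f(B_t) = f'(B_t) dB_t + (1/2) f''(B_t) dt. Compute derivatives of f(x) = 5*exp(8*x)/3:
  f'(x)  = 40*exp(8*x)/3
  f''(x) = 320*exp(8*x)/3
Substitute x = B_t and multiply the f'' term by 1/2:
  drift     = (1/2) * (320*exp(8*x)/3) evaluated at B_t = 160*exp(8*B_t)/3
  diffusion = (40*exp(8*x)/3) evaluated at B_t = 40*exp(8*B_t)/3
Therefore d(5*exp(8*B_t)/3) = (160*exp(8*B_t)/3) dt + (40*exp(8*B_t)/3) dB_t.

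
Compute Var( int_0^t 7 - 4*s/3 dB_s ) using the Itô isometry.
Var = t*(16*t^2 - 252*t + 1323)/27

The Itô integral of a deterministic integrand f(s) has mean 0 because each increment f(s) * (B_{s+ds} - B_s) has mean 0. By the Itô isometry:
  Var( int_0^t f(s) dB_s ) = E[ (int_0^t f(s) dB_s)^2 ] = int_0^t f(s)^2 ds.
Here f(s) = 7 - 4*s/3, so f(s)^2 = (4*s - 21)^2/9. Integrate:
  int_0^t ((4*s - 21)^2/9) ds = t*(16*t^2 - 252*t + 1323)/27.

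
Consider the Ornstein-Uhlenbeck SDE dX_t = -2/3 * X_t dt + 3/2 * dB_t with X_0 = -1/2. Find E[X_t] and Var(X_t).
E[X_t] = -exp(-2*t/3)/2; Var(X_t) = 27/16 - 27*exp(-4*t/3)/16

The OU SDE dX = -theta X dt + sigma dB admits the integrating factor exp(theta t): d(exp(theta t) X_t) = sigma exp(theta t) dB_t. Integrating from 0 to t:
  X_t = x_0 * exp(-theta t) + sigma * int_0^t exp(-theta (t-s)) dB_s.
The Itô integral has mean 0 and (by the Itô isometry) variance sigma^2 * int_0^t exp(-2 theta (t - s)) ds = sigma^2 * (1 - exp(-2 theta t)) / (2 theta).
With theta = 2/3, sigma = 3/2, x_0 = -1/2:
  E[X_t] = -1/2 * exp(-2/3 t) = -exp(-2*t/3)/2
  Var(X_t) = (3/2)^2 * (1 - exp(-2*2/3 t)) / (2 * 2/3) = 27/16 - 27*exp(-4*t/3)/16.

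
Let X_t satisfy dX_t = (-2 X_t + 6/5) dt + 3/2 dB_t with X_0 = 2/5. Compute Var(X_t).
Var(X_t) = 9/16 - 9*exp(-4*t)/16

The variance V(t) = Var(X_t) satisfies V'(t) = 2 a V(t) + c^2 with V(0) = 0 (drift coefficient is linear in X, diffusion is constant). With a = -2, c = 3/2, the solution is
  V(t) = (c^2 / (2 a)) * (exp(2 a t) - 1)
       = ((3/2)^2 / (2*(-2))) * (exp((-4) t) - 1)
       = 9/16 - 9*exp(-4*t)/16.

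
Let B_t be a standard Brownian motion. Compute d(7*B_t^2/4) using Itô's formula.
d(7*B_t^2/4) = (7/4) dt + (7*B_t/2) dB_t

Itô's formula for f(B_t) gives d f(B_t) = f'(B_t) dB_t + (1/2) f''(B_t) dt. Compute derivatives of f(x) = 7*x^2/4:
  f'(x)  = 7*x/2
  f''(x) = 7/2
Substitute x = B_t and multiply the f'' term by 1/2:
  drift     = (1/2) * (7/2) evaluated at B_t = 7/4
  diffusion = (7*x/2) evaluated at B_t = 7*B_t/2
Therefore d(7*B_t^2/4) = (7/4) dt + (7*B_t/2) dB_t.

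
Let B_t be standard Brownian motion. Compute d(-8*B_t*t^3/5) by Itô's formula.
d(-8*B_t*t^3/5) = (-24*B_t*t^2/5) dt + (-8*t^3/5) dB_t

Itô's formula for f(t, x): d f(t, B_t) = (f_t + (1/2) f_xx) dt + f_x dB_t. Compute partials of f(t, x) = -8*t^3*x/5:
  f_t(t,x)  = -24*t^2*x/5
  f_x(t,x)  = -8*t^3/5
  f_xx(t,x) = 0
Assemble drift = f_t + (1/2) f_xx = -24*t^2*x/5 and diffusion = f_x = -8*t^3/5. Substituting x = B_t:
  d(-8*B_t*t^3/5) = (-24*B_t*t^2/5) dt + (-8*t^3/5) dB_t.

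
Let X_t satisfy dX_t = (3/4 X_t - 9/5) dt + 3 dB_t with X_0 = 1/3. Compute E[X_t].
E[X_t] = 12/5 - 31*exp(3*t/4)/15

Taking expectations and using E[dB_t] = 0, the mean m(t) = E[X_t] satisfies the ODE m'(t) = a m(t) + b with m(0) = x_0. With a = 3/4, b = -9/5, x_0 = 1/3, the solution is
  m(t) = x_0 * exp(a t) + (b/a) * (exp(a t) - 1)
       = (1/3) * exp((3/4) t) + ((-9/5)/(3/4)) * (exp((3/4) t) - 1)
       = 12/5 - 31*exp(3*t/4)/15.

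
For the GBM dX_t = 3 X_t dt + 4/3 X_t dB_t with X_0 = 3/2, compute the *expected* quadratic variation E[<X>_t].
E[<X>_t] = 18*exp(70*t/9)/35 - 18/35

<X>_t = int_0^t ((4/3) * X_s)^2 ds. Taking expectation inside the integral: E[<X>_t] = (4/3)^2 * int_0^t E[X_s^2] ds. For GBM, E[X_s^2] = x_0^2 * exp((2 mu + sigma^2) s). Integrating:
  E[<X>_t] = (4/3)^2 * (3/2)^2 * (exp((2*3 + (4/3)^2) t) - 1) / (2*3 + (4/3)^2)
           = (4/3)^2 * (3/2)^2 * (exp((70/9) t) - 1) / (70/9) = 18*exp(70*t/9)/35 - 18/35.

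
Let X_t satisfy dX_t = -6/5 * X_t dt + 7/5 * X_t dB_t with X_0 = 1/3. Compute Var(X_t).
Var(X_t) = (exp(49*t/25) - 1)*exp(-12*t/5)/9

For GBM dX = mu X dt + sigma X dB with X_0 = x_0, apply Itô to Y = log X: dY = (mu - sigma^2/2) dt + sigma dB, so Y_t = log(x_0) + (mu - sigma^2/2) t + sigma B_t and hence X_t = x_0 * exp((mu - sigma^2/2) t + sigma B_t).
With mu = -6/5, sigma = 7/5, x_0 = 1/3, this gives:
  X_t = 1/3 * exp((-109/50) * t + (7/5) * B_t).
Since sigma*B_t ~ Normal(0, sigma^2 t), E[exp(sigma*B_t)] = exp(sigma^2 t / 2); so E[X_t] = x_0 * exp((mu - sigma^2/2) t) * exp(sigma^2 t / 2) = x_0 * exp(mu t) = exp(-6*t/5)/3.
Var(X_t) = E[X_t^2] - (E[X_t])^2 = x_0^2 * exp(2 mu t) * (exp(sigma^2 t) - 1) = (exp(49*t/25) - 1)*exp(-12*t/5)/9.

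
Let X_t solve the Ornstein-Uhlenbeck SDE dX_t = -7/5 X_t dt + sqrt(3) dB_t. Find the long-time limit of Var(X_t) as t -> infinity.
lim Var(X_t) = 15/14

The OU SDE dX = -theta X dt + sigma dB admits the integrating factor exp(theta t): d(exp(theta t) X_t) = sigma exp(theta t) dB_t. Integrating from 0 to t gives X_t = x_0 * exp(-theta t) + sigma * int_0^t exp(-theta (t-s)) dB_s for any initial x_0. The Itô integral has variance (by the Itô isometry) sigma^2 * int_0^t exp(-2 theta (t - s)) ds = sigma^2 * (1 - exp(-2 theta t)) / (2 theta), independent of x_0.
With theta = 7/5, sigma = sqrt(3):
  Var(X_t) = (sqrt(3))^2 * (1 - exp(-2*7/5 t)) / (2 * 7/5) = 15/14 - 15*exp(-14*t/5)/14.
As t -> infinity, exp(-2*7/5 t) -> 0, so the stationary variance is sigma^2 / (2 theta) = 15/14.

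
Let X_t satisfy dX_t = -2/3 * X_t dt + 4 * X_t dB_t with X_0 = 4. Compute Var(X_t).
Var(X_t) = (16*exp(16*t) - 16)*exp(-4*t/3)

For GBM dX = mu X dt + sigma X dB with X_0 = x_0, apply Itô to Y = log X: dY = (mu - sigma^2/2) dt + sigma dB, so Y_t = log(x_0) + (mu - sigma^2/2) t + sigma B_t and hence X_t = x_0 * exp((mu - sigma^2/2) t + sigma B_t).
With mu = -2/3, sigma = 4, x_0 = 4, this gives:
  X_t = 4 * exp((-26/3) * t + (4) * B_t).
Since sigma*B_t ~ Normal(0, sigma^2 t), E[exp(sigma*B_t)] = exp(sigma^2 t / 2); so E[X_t] = x_0 * exp((mu - sigma^2/2) t) * exp(sigma^2 t / 2) = x_0 * exp(mu t) = 4*exp(-2*t/3).
Var(X_t) = E[X_t^2] - (E[X_t])^2 = x_0^2 * exp(2 mu t) * (exp(sigma^2 t) - 1) = (16*exp(16*t) - 16)*exp(-4*t/3).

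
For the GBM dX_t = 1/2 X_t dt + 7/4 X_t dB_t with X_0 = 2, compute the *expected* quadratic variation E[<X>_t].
E[<X>_t] = 196*exp(65*t/16)/65 - 196/65

<X>_t = int_0^t ((7/4) * X_s)^2 ds. Taking expectation inside the integral: E[<X>_t] = (7/4)^2 * int_0^t E[X_s^2] ds. For GBM, E[X_s^2] = x_0^2 * exp((2 mu + sigma^2) s). Integrating:
  E[<X>_t] = (7/4)^2 * 2^2 * (exp((2*(1/2) + (7/4)^2) t) - 1) / (2*(1/2) + (7/4)^2)
           = (7/4)^2 * 2^2 * (exp((65/16) t) - 1) / (65/16) = 196*exp(65*t/16)/65 - 196/65.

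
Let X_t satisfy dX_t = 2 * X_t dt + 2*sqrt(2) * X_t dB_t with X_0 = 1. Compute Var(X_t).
Var(X_t) = exp(12*t) - exp(4*t)

For GBM dX = mu X dt + sigma X dB with X_0 = x_0, apply Itô to Y = log X: dY = (mu - sigma^2/2) dt + sigma dB, so Y_t = log(x_0) + (mu - sigma^2/2) t + sigma B_t and hence X_t = x_0 * exp((mu - sigma^2/2) t + sigma B_t).
With mu = 2, sigma = 2*sqrt(2), x_0 = 1, this gives:
  X_t = 1 * exp((-2) * t + (2*sqrt(2)) * B_t).
Since sigma*B_t ~ Normal(0, sigma^2 t), E[exp(sigma*B_t)] = exp(sigma^2 t / 2); so E[X_t] = x_0 * exp((mu - sigma^2/2) t) * exp(sigma^2 t / 2) = x_0 * exp(mu t) = exp(2*t).
Var(X_t) = E[X_t^2] - (E[X_t])^2 = x_0^2 * exp(2 mu t) * (exp(sigma^2 t) - 1) = exp(12*t) - exp(4*t).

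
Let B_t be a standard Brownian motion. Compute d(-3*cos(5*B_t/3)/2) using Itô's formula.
d(-3*cos(5*B_t/3)/2) = (25*cos(5*B_t/3)/12) dt + (5*sin(5*B_t/3)/2) dB_t

Itô's formula for f(B_t) gives d f(B_t) = f'(B_t) dB_t + (1/2) f''(B_t) dt. Compute derivatives of f(x) = -3*cos(5*x/3)/2:
  f'(x)  = 5*sin(5*x/3)/2
  f''(x) = 25*cos(5*x/3)/6
Substitute x = B_t and multiply the f'' term by 1/2:
  drift     = (1/2) * (25*cos(5*x/3)/6) evaluated at B_t = 25*cos(5*B_t/3)/12
  diffusion = (5*sin(5*x/3)/2) evaluated at B_t = 5*sin(5*B_t/3)/2
Therefore d(-3*cos(5*B_t/3)/2) = (25*cos(5*B_t/3)/12) dt + (5*sin(5*B_t/3)/2) dB_t.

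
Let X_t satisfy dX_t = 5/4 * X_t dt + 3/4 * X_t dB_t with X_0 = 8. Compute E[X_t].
E[X_t] = 8*exp(5*t/4)

For GBM dX = mu X dt + sigma X dB with X_0 = x_0, apply Itô to Y = log X: dY = (mu - sigma^2/2) dt + sigma dB, so Y_t = log(x_0) + (mu - sigma^2/2) t + sigma B_t and hence X_t = x_0 * exp((mu - sigma^2/2) t + sigma B_t).
With mu = 5/4, sigma = 3/4, x_0 = 8, this gives:
  X_t = 8 * exp((31/32) * t + (3/4) * B_t).
Since sigma*B_t ~ Normal(0, sigma^2 t), E[exp(sigma*B_t)] = exp(sigma^2 t / 2); so E[X_t] = x_0 * exp((mu - sigma^2/2) t) * exp(sigma^2 t / 2) = x_0 * exp(mu t) = 8*exp(5*t/4).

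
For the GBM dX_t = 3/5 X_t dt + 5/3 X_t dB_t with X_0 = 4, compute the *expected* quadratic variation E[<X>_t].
E[<X>_t] = 2000*exp(179*t/45)/179 - 2000/179

<X>_t = int_0^t ((5/3) * X_s)^2 ds. Taking expectation inside the integral: E[<X>_t] = (5/3)^2 * int_0^t E[X_s^2] ds. For GBM, E[X_s^2] = x_0^2 * exp((2 mu + sigma^2) s). Integrating:
  E[<X>_t] = (5/3)^2 * 4^2 * (exp((2*(3/5) + (5/3)^2) t) - 1) / (2*(3/5) + (5/3)^2)
           = (5/3)^2 * 4^2 * (exp((179/45) t) - 1) / (179/45) = 2000*exp(179*t/45)/179 - 2000/179.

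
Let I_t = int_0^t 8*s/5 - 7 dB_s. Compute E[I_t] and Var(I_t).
E[I_t] = 0; Var(I_t) = t*(64*t^2 - 840*t + 3675)/75

The Itô integral of a deterministic integrand f(s) has mean 0 because each increment f(s) * (B_{s+ds} - B_s) has mean 0. By the Itô isometry:
  Var( int_0^t f(s) dB_s ) = E[ (int_0^t f(s) dB_s)^2 ] = int_0^t f(s)^2 ds.
Here f(s) = 8*s/5 - 7, so f(s)^2 = (8*s - 35)^2/25. Integrate:
  int_0^t ((8*s - 35)^2/25) ds = t*(64*t^2 - 840*t + 3675)/75.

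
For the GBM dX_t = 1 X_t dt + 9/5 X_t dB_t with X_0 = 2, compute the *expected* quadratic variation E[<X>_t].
E[<X>_t] = 324*exp(131*t/25)/131 - 324/131

<X>_t = int_0^t ((9/5) * X_s)^2 ds. Taking expectation inside the integral: E[<X>_t] = (9/5)^2 * int_0^t E[X_s^2] ds. For GBM, E[X_s^2] = x_0^2 * exp((2 mu + sigma^2) s). Integrating:
  E[<X>_t] = (9/5)^2 * 2^2 * (exp((2*1 + (9/5)^2) t) - 1) / (2*1 + (9/5)^2)
           = (9/5)^2 * 2^2 * (exp((131/25) t) - 1) / (131/25) = 324*exp(131*t/25)/131 - 324/131.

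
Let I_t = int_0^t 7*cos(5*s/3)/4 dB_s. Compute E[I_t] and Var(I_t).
E[I_t] = 0; Var(I_t) = 49*t/32 + 147*sin(10*t/3)/320

The Itô integral of a deterministic integrand f(s) has mean 0 because each increment f(s) * (B_{s+ds} - B_s) has mean 0. By the Itô isometry:
  Var( int_0^t f(s) dB_s ) = E[ (int_0^t f(s) dB_s)^2 ] = int_0^t f(s)^2 ds.
Here f(s) = 7*cos(5*s/3)/4, so f(s)^2 = 49*cos(5*s/3)^2/16. Integrate:
  int_0^t (49*cos(5*s/3)^2/16) ds = 49*t/32 + 147*sin(10*t/3)/320.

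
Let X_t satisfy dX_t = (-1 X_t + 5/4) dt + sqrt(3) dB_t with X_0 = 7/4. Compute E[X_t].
E[X_t] = 5/4 + exp(-t)/2

Taking expectations and using E[dB_t] = 0, the mean m(t) = E[X_t] satisfies the ODE m'(t) = a m(t) + b with m(0) = x_0. With a = -1, b = 5/4, x_0 = 7/4, the solution is
  m(t) = x_0 * exp(a t) + (b/a) * (exp(a t) - 1)
       = (7/4) * exp((-1) t) + ((5/4)/(-1)) * (exp((-1) t) - 1)
       = 5/4 + exp(-t)/2.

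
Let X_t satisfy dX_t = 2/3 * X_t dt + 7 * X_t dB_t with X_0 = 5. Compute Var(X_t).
Var(X_t) = 25*(exp(49*t) - 1)*exp(4*t/3)

For GBM dX = mu X dt + sigma X dB with X_0 = x_0, apply Itô to Y = log X: dY = (mu - sigma^2/2) dt + sigma dB, so Y_t = log(x_0) + (mu - sigma^2/2) t + sigma B_t and hence X_t = x_0 * exp((mu - sigma^2/2) t + sigma B_t).
With mu = 2/3, sigma = 7, x_0 = 5, this gives:
  X_t = 5 * exp((-143/6) * t + (7) * B_t).
Since sigma*B_t ~ Normal(0, sigma^2 t), E[exp(sigma*B_t)] = exp(sigma^2 t / 2); so E[X_t] = x_0 * exp((mu - sigma^2/2) t) * exp(sigma^2 t / 2) = x_0 * exp(mu t) = 5*exp(2*t/3).
Var(X_t) = E[X_t^2] - (E[X_t])^2 = x_0^2 * exp(2 mu t) * (exp(sigma^2 t) - 1) = 25*(exp(49*t) - 1)*exp(4*t/3).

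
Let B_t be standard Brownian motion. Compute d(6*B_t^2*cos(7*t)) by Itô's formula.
d(6*B_t^2*cos(7*t)) = (-42*B_t^2*sin(7*t) + 6*cos(7*t)) dt + (12*B_t*cos(7*t)) dB_t

Itô's formula for f(t, x): d f(t, B_t) = (f_t + (1/2) f_xx) dt + f_x dB_t. Compute partials of f(t, x) = 6*x^2*cos(7*t):
  f_t(t,x)  = -42*x^2*sin(7*t)
  f_x(t,x)  = 12*x*cos(7*t)
  f_xx(t,x) = 12*cos(7*t)
Assemble drift = f_t + (1/2) f_xx = -42*x^2*sin(7*t) + 6*cos(7*t) and diffusion = f_x = 12*x*cos(7*t). Substituting x = B_t:
  d(6*B_t^2*cos(7*t)) = (-42*B_t^2*sin(7*t) + 6*cos(7*t)) dt + (12*B_t*cos(7*t)) dB_t.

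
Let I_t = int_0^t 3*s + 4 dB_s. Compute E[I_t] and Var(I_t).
E[I_t] = 0; Var(I_t) = t*(3*t^2 + 12*t + 16)

The Itô integral of a deterministic integrand f(s) has mean 0 because each increment f(s) * (B_{s+ds} - B_s) has mean 0. By the Itô isometry:
  Var( int_0^t f(s) dB_s ) = E[ (int_0^t f(s) dB_s)^2 ] = int_0^t f(s)^2 ds.
Here f(s) = 3*s + 4, so f(s)^2 = (3*s + 4)^2. Integrate:
  int_0^t ((3*s + 4)^2) ds = t*(3*t^2 + 12*t + 16).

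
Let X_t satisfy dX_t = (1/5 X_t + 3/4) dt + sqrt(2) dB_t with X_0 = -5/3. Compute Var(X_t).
Var(X_t) = 5*exp(2*t/5) - 5

The variance V(t) = Var(X_t) satisfies V'(t) = 2 a V(t) + c^2 with V(0) = 0 (drift coefficient is linear in X, diffusion is constant). With a = 1/5, c = sqrt(2), the solution is
  V(t) = (c^2 / (2 a)) * (exp(2 a t) - 1)
       = (sqrt(2)^2 / (2*(1/5))) * (exp((2/5) t) - 1)
       = 5*exp(2*t/5) - 5.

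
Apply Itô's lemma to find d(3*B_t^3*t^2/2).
d(3*B_t^3*t^2/2) = (3*B_t*t*(2*B_t^2 + 3*t)/2) dt + (9*B_t^2*t^2/2) dB_t

Itô's formula for f(t, x): d f(t, B_t) = (f_t + (1/2) f_xx) dt + f_x dB_t. Compute partials of f(t, x) = 3*t^2*x^3/2:
  f_t(t,x)  = 3*t*x^3
  f_x(t,x)  = 9*t^2*x^2/2
  f_xx(t,x) = 9*t^2*x
Assemble drift = f_t + (1/2) f_xx = 3*t*x*(3*t + 2*x^2)/2 and diffusion = f_x = 9*t^2*x^2/2. Substituting x = B_t:
  d(3*B_t^3*t^2/2) = (3*B_t*t*(2*B_t^2 + 3*t)/2) dt + (9*B_t^2*t^2/2) dB_t.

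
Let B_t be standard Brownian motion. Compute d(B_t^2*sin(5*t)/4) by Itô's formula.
d(B_t^2*sin(5*t)/4) = (5*B_t^2*cos(5*t)/4 + sin(5*t)/4) dt + (B_t*sin(5*t)/2) dB_t

Itô's formula for f(t, x): d f(t, B_t) = (f_t + (1/2) f_xx) dt + f_x dB_t. Compute partials of f(t, x) = x^2*sin(5*t)/4:
  f_t(t,x)  = 5*x^2*cos(5*t)/4
  f_x(t,x)  = x*sin(5*t)/2
  f_xx(t,x) = sin(5*t)/2
Assemble drift = f_t + (1/2) f_xx = 5*x^2*cos(5*t)/4 + sin(5*t)/4 and diffusion = f_x = x*sin(5*t)/2. Substituting x = B_t:
  d(B_t^2*sin(5*t)/4) = (5*B_t^2*cos(5*t)/4 + sin(5*t)/4) dt + (B_t*sin(5*t)/2) dB_t.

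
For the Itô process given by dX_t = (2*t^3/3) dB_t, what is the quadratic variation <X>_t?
<X>_t = 4*t^7/63

For an Itô process dX_t = a(t) dt + b(t) dB_t, the quadratic variation is <X>_t = int_0^t b(s)^2 ds (the drift term does not contribute). Here b(s) = 2*s^3/3, so
  b(s)^2 = 4*s^6/9.
Integrating from 0 to t:
  <X>_t = int_0^t (4*s^6/9) ds = 4*t^7/63.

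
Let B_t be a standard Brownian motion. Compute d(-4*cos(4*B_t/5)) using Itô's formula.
d(-4*cos(4*B_t/5)) = (32*cos(4*B_t/5)/25) dt + (16*sin(4*B_t/5)/5) dB_t

Itô's formula for f(B_t) gives d f(B_t) = f'(B_t) dB_t + (1/2) f''(B_t) dt. Compute derivatives of f(x) = -4*cos(4*x/5):
  f'(x)  = 16*sin(4*x/5)/5
  f''(x) = 64*cos(4*x/5)/25
Substitute x = B_t and multiply the f'' term by 1/2:
  drift     = (1/2) * (64*cos(4*x/5)/25) evaluated at B_t = 32*cos(4*B_t/5)/25
  diffusion = (16*sin(4*x/5)/5) evaluated at B_t = 16*sin(4*B_t/5)/5
Therefore d(-4*cos(4*B_t/5)) = (32*cos(4*B_t/5)/25) dt + (16*sin(4*B_t/5)/5) dB_t.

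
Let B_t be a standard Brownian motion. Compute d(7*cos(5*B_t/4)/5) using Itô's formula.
d(7*cos(5*B_t/4)/5) = (-35*cos(5*B_t/4)/32) dt + (-7*sin(5*B_t/4)/4) dB_t

Itô's formula for f(B_t) gives d f(B_t) = f'(B_t) dB_t + (1/2) f''(B_t) dt. Compute derivatives of f(x) = 7*cos(5*x/4)/5:
  f'(x)  = -7*sin(5*x/4)/4
  f''(x) = -35*cos(5*x/4)/16
Substitute x = B_t and multiply the f'' term by 1/2:
  drift     = (1/2) * (-35*cos(5*x/4)/16) evaluated at B_t = -35*cos(5*B_t/4)/32
  diffusion = (-7*sin(5*x/4)/4) evaluated at B_t = -7*sin(5*B_t/4)/4
Therefore d(7*cos(5*B_t/4)/5) = (-35*cos(5*B_t/4)/32) dt + (-7*sin(5*B_t/4)/4) dB_t.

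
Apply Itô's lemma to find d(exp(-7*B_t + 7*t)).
d(exp(-7*B_t + 7*t)) = (63*exp(-7*B_t + 7*t)/2) dt + (-7*exp(-7*B_t + 7*t)) dB_t

Itô's formula for f(t, x): d f(t, B_t) = (f_t + (1/2) f_xx) dt + f_x dB_t. Compute partials of f(t, x) = exp(7*t - 7*x):
  f_t(t,x)  = 7*exp(7*t - 7*x)
  f_x(t,x)  = -7*exp(7*t - 7*x)
  f_xx(t,x) = 49*exp(7*t - 7*x)
Assemble drift = f_t + (1/2) f_xx = 63*exp(7*t - 7*x)/2 and diffusion = f_x = -7*exp(7*t - 7*x). Substituting x = B_t:
  d(exp(-7*B_t + 7*t)) = (63*exp(-7*B_t + 7*t)/2) dt + (-7*exp(-7*B_t + 7*t)) dB_t.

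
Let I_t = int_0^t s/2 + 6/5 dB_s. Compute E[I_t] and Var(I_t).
E[I_t] = 0; Var(I_t) = t*(25*t^2 + 180*t + 432)/300

The Itô integral of a deterministic integrand f(s) has mean 0 because each increment f(s) * (B_{s+ds} - B_s) has mean 0. By the Itô isometry:
  Var( int_0^t f(s) dB_s ) = E[ (int_0^t f(s) dB_s)^2 ] = int_0^t f(s)^2 ds.
Here f(s) = s/2 + 6/5, so f(s)^2 = (5*s + 12)^2/100. Integrate:
  int_0^t ((5*s + 12)^2/100) ds = t*(25*t^2 + 180*t + 432)/300.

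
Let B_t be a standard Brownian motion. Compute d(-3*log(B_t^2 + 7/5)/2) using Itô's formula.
d(-3*log(B_t^2 + 7/5)/2) = (15*(5*B_t^2 - 7)/(2*(5*B_t^2 + 7)^2)) dt + (-15*B_t/(5*B_t^2 + 7)) dB_t

Itô's formula for f(B_t) gives d f(B_t) = f'(B_t) dB_t + (1/2) f''(B_t) dt. Compute derivatives of f(x) = -3*log(x^2 + 7/5)/2:
  f'(x)  = -15*x/(5*x^2 + 7)
  f''(x) = 15*(5*x^2 - 7)/(5*x^2 + 7)^2
Substitute x = B_t and multiply the f'' term by 1/2:
  drift     = (1/2) * (15*(5*x^2 - 7)/(5*x^2 + 7)^2) evaluated at B_t = 15*(5*B_t^2 - 7)/(2*(5*B_t^2 + 7)^2)
  diffusion = (-15*x/(5*x^2 + 7)) evaluated at B_t = -15*B_t/(5*B_t^2 + 7)
Therefore d(-3*log(B_t^2 + 7/5)/2) = (15*(5*B_t^2 - 7)/(2*(5*B_t^2 + 7)^2)) dt + (-15*B_t/(5*B_t^2 + 7)) dB_t.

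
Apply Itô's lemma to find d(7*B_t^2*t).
d(7*B_t^2*t) = (7*B_t^2 + 7*t) dt + (14*B_t*t) dB_t

Itô's formula for f(t, x): d f(t, B_t) = (f_t + (1/2) f_xx) dt + f_x dB_t. Compute partials of f(t, x) = 7*t*x^2:
  f_t(t,x)  = 7*x^2
  f_x(t,x)  = 14*t*x
  f_xx(t,x) = 14*t
Assemble drift = f_t + (1/2) f_xx = 7*t + 7*x^2 and diffusion = f_x = 14*t*x. Substituting x = B_t:
  d(7*B_t^2*t) = (7*B_t^2 + 7*t) dt + (14*B_t*t) dB_t.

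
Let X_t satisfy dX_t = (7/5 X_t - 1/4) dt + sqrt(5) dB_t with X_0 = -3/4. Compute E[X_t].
E[X_t] = 5/28 - 13*exp(7*t/5)/14

Taking expectations and using E[dB_t] = 0, the mean m(t) = E[X_t] satisfies the ODE m'(t) = a m(t) + b with m(0) = x_0. With a = 7/5, b = -1/4, x_0 = -3/4, the solution is
  m(t) = x_0 * exp(a t) + (b/a) * (exp(a t) - 1)
       = (-3/4) * exp((7/5) t) + ((-1/4)/(7/5)) * (exp((7/5) t) - 1)
       = 5/28 - 13*exp(7*t/5)/14.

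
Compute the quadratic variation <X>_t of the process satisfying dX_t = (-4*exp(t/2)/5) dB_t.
<X>_t = 16*exp(t)/25 - 16/25

For an Itô process dX_t = a(t) dt + b(t) dB_t, the quadratic variation is <X>_t = int_0^t b(s)^2 ds (the drift term does not contribute). Here b(s) = -4*exp(s/2)/5, so
  b(s)^2 = 16*exp(s)/25.
Integrating from 0 to t:
  <X>_t = int_0^t (16*exp(s)/25) ds = 16*exp(t)/25 - 16/25.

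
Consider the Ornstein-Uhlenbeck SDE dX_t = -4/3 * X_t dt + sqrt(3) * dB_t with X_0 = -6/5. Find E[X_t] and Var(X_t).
E[X_t] = -6*exp(-4*t/3)/5; Var(X_t) = 9/8 - 9*exp(-8*t/3)/8

The OU SDE dX = -theta X dt + sigma dB admits the integrating factor exp(theta t): d(exp(theta t) X_t) = sigma exp(theta t) dB_t. Integrating from 0 to t:
  X_t = x_0 * exp(-theta t) + sigma * int_0^t exp(-theta (t-s)) dB_s.
The Itô integral has mean 0 and (by the Itô isometry) variance sigma^2 * int_0^t exp(-2 theta (t - s)) ds = sigma^2 * (1 - exp(-2 theta t)) / (2 theta).
With theta = 4/3, sigma = sqrt(3), x_0 = -6/5:
  E[X_t] = -6/5 * exp(-4/3 t) = -6*exp(-4*t/3)/5
  Var(X_t) = (sqrt(3))^2 * (1 - exp(-2*4/3 t)) / (2 * 4/3) = 9/8 - 9*exp(-8*t/3)/8.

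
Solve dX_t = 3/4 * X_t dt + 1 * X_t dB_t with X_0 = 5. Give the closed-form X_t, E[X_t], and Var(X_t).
X_t = 5 * exp((1/4) t + (1) B_t); E[X_t] = 5*exp(3*t/4); Var(X_t) = 25*(exp(t) - 1)*exp(3*t/2)

For GBM dX = mu X dt + sigma X dB with X_0 = x_0, apply Itô to Y = log X: dY = (mu - sigma^2/2) dt + sigma dB, so Y_t = log(x_0) + (mu - sigma^2/2) t + sigma B_t and hence X_t = x_0 * exp((mu - sigma^2/2) t + sigma B_t).
With mu = 3/4, sigma = 1, x_0 = 5, this gives:
  X_t = 5 * exp((1/4) * t + (1) * B_t).
Since sigma*B_t ~ Normal(0, sigma^2 t), E[exp(sigma*B_t)] = exp(sigma^2 t / 2); so E[X_t] = x_0 * exp((mu - sigma^2/2) t) * exp(sigma^2 t / 2) = x_0 * exp(mu t) = 5*exp(3*t/4).
Var(X_t) = E[X_t^2] - (E[X_t])^2 = x_0^2 * exp(2 mu t) * (exp(sigma^2 t) - 1) = 25*(exp(t) - 1)*exp(3*t/2).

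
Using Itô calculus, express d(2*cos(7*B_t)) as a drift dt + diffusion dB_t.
d(2*cos(7*B_t)) = (-49*cos(7*B_t)) dt + (-14*sin(7*B_t)) dB_t

Itô's formula for f(B_t) gives d f(B_t) = f'(B_t) dB_t + (1/2) f''(B_t) dt. Compute derivatives of f(x) = 2*cos(7*x):
  f'(x)  = -14*sin(7*x)
  f''(x) = -98*cos(7*x)
Substitute x = B_t and multiply the f'' term by 1/2:
  drift     = (1/2) * (-98*cos(7*x)) evaluated at B_t = -49*cos(7*B_t)
  diffusion = (-14*sin(7*x)) evaluated at B_t = -14*sin(7*B_t)
Therefore d(2*cos(7*B_t)) = (-49*cos(7*B_t)) dt + (-14*sin(7*B_t)) dB_t.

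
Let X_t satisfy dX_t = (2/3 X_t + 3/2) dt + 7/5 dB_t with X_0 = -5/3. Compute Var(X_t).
Var(X_t) = 147*exp(4*t/3)/100 - 147/100

The variance V(t) = Var(X_t) satisfies V'(t) = 2 a V(t) + c^2 with V(0) = 0 (drift coefficient is linear in X, diffusion is constant). With a = 2/3, c = 7/5, the solution is
  V(t) = (c^2 / (2 a)) * (exp(2 a t) - 1)
       = ((7/5)^2 / (2*(2/3))) * (exp((4/3) t) - 1)
       = 147*exp(4*t/3)/100 - 147/100.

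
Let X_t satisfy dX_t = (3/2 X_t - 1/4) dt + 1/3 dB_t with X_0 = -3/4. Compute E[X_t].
E[X_t] = 1/6 - 11*exp(3*t/2)/12

Taking expectations and using E[dB_t] = 0, the mean m(t) = E[X_t] satisfies the ODE m'(t) = a m(t) + b with m(0) = x_0. With a = 3/2, b = -1/4, x_0 = -3/4, the solution is
  m(t) = x_0 * exp(a t) + (b/a) * (exp(a t) - 1)
       = (-3/4) * exp((3/2) t) + ((-1/4)/(3/2)) * (exp((3/2) t) - 1)
       = 1/6 - 11*exp(3*t/2)/12.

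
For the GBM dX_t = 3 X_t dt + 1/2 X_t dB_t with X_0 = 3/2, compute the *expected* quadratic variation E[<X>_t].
E[<X>_t] = 9*exp(25*t/4)/100 - 9/100

<X>_t = int_0^t ((1/2) * X_s)^2 ds. Taking expectation inside the integral: E[<X>_t] = (1/2)^2 * int_0^t E[X_s^2] ds. For GBM, E[X_s^2] = x_0^2 * exp((2 mu + sigma^2) s). Integrating:
  E[<X>_t] = (1/2)^2 * (3/2)^2 * (exp((2*3 + (1/2)^2) t) - 1) / (2*3 + (1/2)^2)
           = (1/2)^2 * (3/2)^2 * (exp((25/4) t) - 1) / (25/4) = 9*exp(25*t/4)/100 - 9/100.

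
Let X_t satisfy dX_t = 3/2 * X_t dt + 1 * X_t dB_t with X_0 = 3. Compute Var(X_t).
Var(X_t) = 9*(exp(t) - 1)*exp(3*t)

For GBM dX = mu X dt + sigma X dB with X_0 = x_0, apply Itô to Y = log X: dY = (mu - sigma^2/2) dt + sigma dB, so Y_t = log(x_0) + (mu - sigma^2/2) t + sigma B_t and hence X_t = x_0 * exp((mu - sigma^2/2) t + sigma B_t).
With mu = 3/2, sigma = 1, x_0 = 3, this gives:
  X_t = 3 * exp((1) * t + (1) * B_t).
Since sigma*B_t ~ Normal(0, sigma^2 t), E[exp(sigma*B_t)] = exp(sigma^2 t / 2); so E[X_t] = x_0 * exp((mu - sigma^2/2) t) * exp(sigma^2 t / 2) = x_0 * exp(mu t) = 3*exp(3*t/2).
Var(X_t) = E[X_t^2] - (E[X_t])^2 = x_0^2 * exp(2 mu t) * (exp(sigma^2 t) - 1) = 9*(exp(t) - 1)*exp(3*t).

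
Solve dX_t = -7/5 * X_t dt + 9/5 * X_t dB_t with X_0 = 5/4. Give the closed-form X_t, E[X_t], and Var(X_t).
X_t = 5/4 * exp((-151/50) t + (9/5) B_t); E[X_t] = 5*exp(-7*t/5)/4; Var(X_t) = (25*exp(81*t/25) - 25)*exp(-14*t/5)/16

For GBM dX = mu X dt + sigma X dB with X_0 = x_0, apply Itô to Y = log X: dY = (mu - sigma^2/2) dt + sigma dB, so Y_t = log(x_0) + (mu - sigma^2/2) t + sigma B_t and hence X_t = x_0 * exp((mu - sigma^2/2) t + sigma B_t).
With mu = -7/5, sigma = 9/5, x_0 = 5/4, this gives:
  X_t = 5/4 * exp((-151/50) * t + (9/5) * B_t).
Since sigma*B_t ~ Normal(0, sigma^2 t), E[exp(sigma*B_t)] = exp(sigma^2 t / 2); so E[X_t] = x_0 * exp((mu - sigma^2/2) t) * exp(sigma^2 t / 2) = x_0 * exp(mu t) = 5*exp(-7*t/5)/4.
Var(X_t) = E[X_t^2] - (E[X_t])^2 = x_0^2 * exp(2 mu t) * (exp(sigma^2 t) - 1) = (25*exp(81*t/25) - 25)*exp(-14*t/5)/16.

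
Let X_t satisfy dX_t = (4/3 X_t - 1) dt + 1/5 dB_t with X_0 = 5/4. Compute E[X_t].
E[X_t] = exp(4*t/3)/2 + 3/4

Taking expectations and using E[dB_t] = 0, the mean m(t) = E[X_t] satisfies the ODE m'(t) = a m(t) + b with m(0) = x_0. With a = 4/3, b = -1, x_0 = 5/4, the solution is
  m(t) = x_0 * exp(a t) + (b/a) * (exp(a t) - 1)
       = (5/4) * exp((4/3) t) + ((-1)/(4/3)) * (exp((4/3) t) - 1)
       = exp(4*t/3)/2 + 3/4.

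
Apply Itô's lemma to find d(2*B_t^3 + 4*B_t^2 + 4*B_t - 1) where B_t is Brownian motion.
d(2*B_t^3 + 4*B_t^2 + 4*B_t - 1) = (6*B_t + 4) dt + (6*B_t^2 + 8*B_t + 4) dB_t

Itô's formula for f(B_t) gives d f(B_t) = f'(B_t) dB_t + (1/2) f''(B_t) dt. Compute derivatives of f(x) = 2*x^3 + 4*x^2 + 4*x - 1:
  f'(x)  = 6*x^2 + 8*x + 4
  f''(x) = 12*x + 8
Substitute x = B_t and multiply the f'' term by 1/2:
  drift     = (1/2) * (12*x + 8) evaluated at B_t = 6*B_t + 4
  diffusion = (6*x^2 + 8*x + 4) evaluated at B_t = 6*B_t^2 + 8*B_t + 4
Therefore d(2*B_t^3 + 4*B_t^2 + 4*B_t - 1) = (6*B_t + 4) dt + (6*B_t^2 + 8*B_t + 4) dB_t.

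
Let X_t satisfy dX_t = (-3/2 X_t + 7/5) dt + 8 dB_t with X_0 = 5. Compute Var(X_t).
Var(X_t) = 64/3 - 64*exp(-3*t)/3

The variance V(t) = Var(X_t) satisfies V'(t) = 2 a V(t) + c^2 with V(0) = 0 (drift coefficient is linear in X, diffusion is constant). With a = -3/2, c = 8, the solution is
  V(t) = (c^2 / (2 a)) * (exp(2 a t) - 1)
       = (8^2 / (2*(-3/2))) * (exp((-3) t) - 1)
       = 64/3 - 64*exp(-3*t)/3.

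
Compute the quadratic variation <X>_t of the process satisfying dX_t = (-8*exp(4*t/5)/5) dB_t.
<X>_t = 8*exp(8*t/5)/5 - 8/5

For an Itô process dX_t = a(t) dt + b(t) dB_t, the quadratic variation is <X>_t = int_0^t b(s)^2 ds (the drift term does not contribute). Here b(s) = -8*exp(4*s/5)/5, so
  b(s)^2 = 64*exp(8*s/5)/25.
Integrating from 0 to t:
  <X>_t = int_0^t (64*exp(8*s/5)/25) ds = 8*exp(8*t/5)/5 - 8/5.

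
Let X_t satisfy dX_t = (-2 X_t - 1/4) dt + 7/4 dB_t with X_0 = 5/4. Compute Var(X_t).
Var(X_t) = 49/64 - 49*exp(-4*t)/64

The variance V(t) = Var(X_t) satisfies V'(t) = 2 a V(t) + c^2 with V(0) = 0 (drift coefficient is linear in X, diffusion is constant). With a = -2, c = 7/4, the solution is
  V(t) = (c^2 / (2 a)) * (exp(2 a t) - 1)
       = ((7/4)^2 / (2*(-2))) * (exp((-4) t) - 1)
       = 49/64 - 49*exp(-4*t)/64.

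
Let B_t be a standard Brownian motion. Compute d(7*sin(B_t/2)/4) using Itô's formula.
d(7*sin(B_t/2)/4) = (-7*sin(B_t/2)/32) dt + (7*cos(B_t/2)/8) dB_t

Itô's formula for f(B_t) gives d f(B_t) = f'(B_t) dB_t + (1/2) f''(B_t) dt. Compute derivatives of f(x) = 7*sin(x/2)/4:
  f'(x)  = 7*cos(x/2)/8
  f''(x) = -7*sin(x/2)/16
Substitute x = B_t and multiply the f'' term by 1/2:
  drift     = (1/2) * (-7*sin(x/2)/16) evaluated at B_t = -7*sin(B_t/2)/32
  diffusion = (7*cos(x/2)/8) evaluated at B_t = 7*cos(B_t/2)/8
Therefore d(7*sin(B_t/2)/4) = (-7*sin(B_t/2)/32) dt + (7*cos(B_t/2)/8) dB_t.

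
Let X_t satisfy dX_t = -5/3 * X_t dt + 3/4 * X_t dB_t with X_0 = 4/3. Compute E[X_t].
E[X_t] = 4*exp(-5*t/3)/3

For GBM dX = mu X dt + sigma X dB with X_0 = x_0, apply Itô to Y = log X: dY = (mu - sigma^2/2) dt + sigma dB, so Y_t = log(x_0) + (mu - sigma^2/2) t + sigma B_t and hence X_t = x_0 * exp((mu - sigma^2/2) t + sigma B_t).
With mu = -5/3, sigma = 3/4, x_0 = 4/3, this gives:
  X_t = 4/3 * exp((-187/96) * t + (3/4) * B_t).
Since sigma*B_t ~ Normal(0, sigma^2 t), E[exp(sigma*B_t)] = exp(sigma^2 t / 2); so E[X_t] = x_0 * exp((mu - sigma^2/2) t) * exp(sigma^2 t / 2) = x_0 * exp(mu t) = 4*exp(-5*t/3)/3.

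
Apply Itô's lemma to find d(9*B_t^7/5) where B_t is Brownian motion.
d(9*B_t^7/5) = (189*B_t^5/5) dt + (63*B_t^6/5) dB_t

Itô's formula for f(B_t) gives d f(B_t) = f'(B_t) dB_t + (1/2) f''(B_t) dt. Compute derivatives of f(x) = 9*x^7/5:
  f'(x)  = 63*x^6/5
  f''(x) = 378*x^5/5
Substitute x = B_t and multiply the f'' term by 1/2:
  drift     = (1/2) * (378*x^5/5) evaluated at B_t = 189*B_t^5/5
  diffusion = (63*x^6/5) evaluated at B_t = 63*B_t^6/5
Therefore d(9*B_t^7/5) = (189*B_t^5/5) dt + (63*B_t^6/5) dB_t.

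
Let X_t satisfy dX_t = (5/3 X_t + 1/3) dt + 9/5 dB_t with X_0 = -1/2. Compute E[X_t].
E[X_t] = -3*exp(5*t/3)/10 - 1/5

Taking expectations and using E[dB_t] = 0, the mean m(t) = E[X_t] satisfies the ODE m'(t) = a m(t) + b with m(0) = x_0. With a = 5/3, b = 1/3, x_0 = -1/2, the solution is
  m(t) = x_0 * exp(a t) + (b/a) * (exp(a t) - 1)
       = (-1/2) * exp((5/3) t) + ((1/3)/(5/3)) * (exp((5/3) t) - 1)
       = -3*exp(5*t/3)/10 - 1/5.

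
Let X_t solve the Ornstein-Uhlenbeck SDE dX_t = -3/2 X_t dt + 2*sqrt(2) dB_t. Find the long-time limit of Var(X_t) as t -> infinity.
lim Var(X_t) = 8/3

The OU SDE dX = -theta X dt + sigma dB admits the integrating factor exp(theta t): d(exp(theta t) X_t) = sigma exp(theta t) dB_t. Integrating from 0 to t gives X_t = x_0 * exp(-theta t) + sigma * int_0^t exp(-theta (t-s)) dB_s for any initial x_0. The Itô integral has variance (by the Itô isometry) sigma^2 * int_0^t exp(-2 theta (t - s)) ds = sigma^2 * (1 - exp(-2 theta t)) / (2 theta), independent of x_0.
With theta = 3/2, sigma = 2*sqrt(2):
  Var(X_t) = (2*sqrt(2))^2 * (1 - exp(-2*3/2 t)) / (2 * 3/2) = 8/3 - 8*exp(-3*t)/3.
As t -> infinity, exp(-2*3/2 t) -> 0, so the stationary variance is sigma^2 / (2 theta) = 8/3.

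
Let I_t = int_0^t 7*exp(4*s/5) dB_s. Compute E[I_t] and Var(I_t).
E[I_t] = 0; Var(I_t) = 245*exp(8*t/5)/8 - 245/8

The Itô integral of a deterministic integrand f(s) has mean 0 because each increment f(s) * (B_{s+ds} - B_s) has mean 0. By the Itô isometry:
  Var( int_0^t f(s) dB_s ) = E[ (int_0^t f(s) dB_s)^2 ] = int_0^t f(s)^2 ds.
Here f(s) = 7*exp(4*s/5), so f(s)^2 = 49*exp(8*s/5). Integrate:
  int_0^t (49*exp(8*s/5)) ds = 245*exp(8*t/5)/8 - 245/8.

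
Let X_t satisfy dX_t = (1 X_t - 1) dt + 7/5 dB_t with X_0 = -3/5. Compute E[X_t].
E[X_t] = 1 - 8*exp(t)/5

Taking expectations and using E[dB_t] = 0, the mean m(t) = E[X_t] satisfies the ODE m'(t) = a m(t) + b with m(0) = x_0. With a = 1, b = -1, x_0 = -3/5, the solution is
  m(t) = x_0 * exp(a t) + (b/a) * (exp(a t) - 1)
       = (-3/5) * exp(1 t) + ((-1)/1) * (exp(1 t) - 1)
       = 1 - 8*exp(t)/5.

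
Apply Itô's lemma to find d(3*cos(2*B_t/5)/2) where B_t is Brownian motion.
d(3*cos(2*B_t/5)/2) = (-3*cos(2*B_t/5)/25) dt + (-3*sin(2*B_t/5)/5) dB_t

Itô's formula for f(B_t) gives d f(B_t) = f'(B_t) dB_t + (1/2) f''(B_t) dt. Compute derivatives of f(x) = 3*cos(2*x/5)/2:
  f'(x)  = -3*sin(2*x/5)/5
  f''(x) = -6*cos(2*x/5)/25
Substitute x = B_t and multiply the f'' term by 1/2:
  drift     = (1/2) * (-6*cos(2*x/5)/25) evaluated at B_t = -3*cos(2*B_t/5)/25
  diffusion = (-3*sin(2*x/5)/5) evaluated at B_t = -3*sin(2*B_t/5)/5
Therefore d(3*cos(2*B_t/5)/2) = (-3*cos(2*B_t/5)/25) dt + (-3*sin(2*B_t/5)/5) dB_t.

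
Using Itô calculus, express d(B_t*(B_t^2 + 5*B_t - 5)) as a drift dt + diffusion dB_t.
d(B_t*(B_t^2 + 5*B_t - 5)) = (3*B_t + 5) dt + (3*B_t^2 + 10*B_t - 5) dB_t

Itô's formula for f(B_t) gives d f(B_t) = f'(B_t) dB_t + (1/2) f''(B_t) dt. Compute derivatives of f(x) = x*(x^2 + 5*x - 5):
  f'(x)  = 3*x^2 + 10*x - 5
  f''(x) = 6*x + 10
Substitute x = B_t and multiply the f'' term by 1/2:
  drift     = (1/2) * (6*x + 10) evaluated at B_t = 3*B_t + 5
  diffusion = (3*x^2 + 10*x - 5) evaluated at B_t = 3*B_t^2 + 10*B_t - 5
Therefore d(B_t*(B_t^2 + 5*B_t - 5)) = (3*B_t + 5) dt + (3*B_t^2 + 10*B_t - 5) dB_t.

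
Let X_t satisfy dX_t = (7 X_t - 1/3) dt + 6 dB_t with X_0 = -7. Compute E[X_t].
E[X_t] = 1/21 - 148*exp(7*t)/21

Taking expectations and using E[dB_t] = 0, the mean m(t) = E[X_t] satisfies the ODE m'(t) = a m(t) + b with m(0) = x_0. With a = 7, b = -1/3, x_0 = -7, the solution is
  m(t) = x_0 * exp(a t) + (b/a) * (exp(a t) - 1)
       = (-7) * exp(7 t) + ((-1/3)/7) * (exp(7 t) - 1)
       = 1/21 - 148*exp(7*t)/21.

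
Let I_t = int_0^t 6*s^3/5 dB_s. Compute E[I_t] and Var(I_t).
E[I_t] = 0; Var(I_t) = 36*t^7/175

The Itô integral of a deterministic integrand f(s) has mean 0 because each increment f(s) * (B_{s+ds} - B_s) has mean 0. By the Itô isometry:
  Var( int_0^t f(s) dB_s ) = E[ (int_0^t f(s) dB_s)^2 ] = int_0^t f(s)^2 ds.
Here f(s) = 6*s^3/5, so f(s)^2 = 36*s^6/25. Integrate:
  int_0^t (36*s^6/25) ds = 36*t^7/175.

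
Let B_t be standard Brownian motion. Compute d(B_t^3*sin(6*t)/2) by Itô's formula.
d(B_t^3*sin(6*t)/2) = (3*B_t*(2*B_t^2*cos(6*t) + sin(6*t))/2) dt + (3*B_t^2*sin(6*t)/2) dB_t

Itô's formula for f(t, x): d f(t, B_t) = (f_t + (1/2) f_xx) dt + f_x dB_t. Compute partials of f(t, x) = x^3*sin(6*t)/2:
  f_t(t,x)  = 3*x^3*cos(6*t)
  f_x(t,x)  = 3*x^2*sin(6*t)/2
  f_xx(t,x) = 3*x*sin(6*t)
Assemble drift = f_t + (1/2) f_xx = 3*x*(2*x^2*cos(6*t) + sin(6*t))/2 and diffusion = f_x = 3*x^2*sin(6*t)/2. Substituting x = B_t:
  d(B_t^3*sin(6*t)/2) = (3*B_t*(2*B_t^2*cos(6*t) + sin(6*t))/2) dt + (3*B_t^2*sin(6*t)/2) dB_t.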